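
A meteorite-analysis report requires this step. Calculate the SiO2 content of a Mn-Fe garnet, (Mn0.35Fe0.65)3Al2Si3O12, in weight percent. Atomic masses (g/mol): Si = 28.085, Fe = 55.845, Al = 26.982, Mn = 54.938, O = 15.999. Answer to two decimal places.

M((Mn0.35Fe0.65)3Al2Si3O12) = 496.790 g/mol; M(SiO2) = 60.083 g/mol.
Moles SiO2 per formula unit = 3 Si ÷ 1 = 3.0000.
SiO2 fraction = (3.0000 × 60.083) / 496.790 = 180.249/496.790 = 0.3628.

36.28 wt%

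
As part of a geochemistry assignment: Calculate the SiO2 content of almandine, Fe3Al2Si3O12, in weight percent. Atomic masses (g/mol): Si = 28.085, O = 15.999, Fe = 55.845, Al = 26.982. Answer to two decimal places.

36.21 wt%

Molar mass of Fe3Al2Si3O12 = 3*55.845 + 2*26.982 + 3*28.085 + 12*15.999 = 497.742 g/mol.
Each formula unit contains 3 Si, equivalent to 3/1 = 3.0000 mol SiO2.
M(SiO2) = 1×28.085 + 2×15.999 = 60.083 g/mol.
Mass of SiO2 per formula unit = 3.0000 × 60.083 = 180.249 g.
SiO2 wt% = 180.249 / 497.742 × 100 = 36.21%.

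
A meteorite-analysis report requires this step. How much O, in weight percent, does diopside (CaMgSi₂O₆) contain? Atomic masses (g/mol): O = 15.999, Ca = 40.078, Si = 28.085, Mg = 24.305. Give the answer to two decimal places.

Formula mass = 1×40.078 + 1×24.305 + 2×28.085 + 6×15.999 = 216.547 g/mol, of which 95.994 g is O.
So O makes up 95.994/216.547 = 0.4433 of the mass, i.e. 44.33%.

44.33 weight percent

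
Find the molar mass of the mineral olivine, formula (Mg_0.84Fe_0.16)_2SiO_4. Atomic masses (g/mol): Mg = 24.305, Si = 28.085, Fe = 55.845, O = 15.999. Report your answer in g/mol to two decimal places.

Mg: 1.68 × 24.305 = 40.8324
Fe: 0.32 × 55.845 = 17.8704
Si: 1 × 28.085 = 28.0850
O: 4 × 15.999 = 63.9960
Summing the contributions gives the formula mass.

150.78 g/mol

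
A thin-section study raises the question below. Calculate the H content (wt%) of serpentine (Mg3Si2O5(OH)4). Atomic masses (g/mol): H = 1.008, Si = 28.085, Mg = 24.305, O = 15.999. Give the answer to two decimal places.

1.46 wt%

Formula mass = 3·24.305 + 2·28.085 + 9·15.999 + 4·1.008 = 277.108 g/mol, of which 4.032 g is H.
So H makes up 4.032/277.108 = 0.0146 of the mass, i.e. 1.46%.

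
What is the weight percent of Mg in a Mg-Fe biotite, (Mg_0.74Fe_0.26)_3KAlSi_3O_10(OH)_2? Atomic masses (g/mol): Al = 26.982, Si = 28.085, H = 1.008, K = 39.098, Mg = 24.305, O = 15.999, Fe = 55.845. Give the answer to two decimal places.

M((Mg_0.74Fe_0.26)_3KAlSi_3O_10(OH)_2) = 441.855 g/mol.
Mg contributes 2.22 × 24.305 = 53.957 g per mole.
53.957/441.855 = 0.1221 → 12.21%.

12.21 wt%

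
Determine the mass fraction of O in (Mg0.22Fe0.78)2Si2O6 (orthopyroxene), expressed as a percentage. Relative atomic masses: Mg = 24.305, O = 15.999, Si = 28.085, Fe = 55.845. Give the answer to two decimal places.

38.40 wt%

Formula mass = 0.44×24.305 + 1.56×55.845 + 2×28.085 + 6×15.999 = 249.976 g/mol, of which 95.994 g is O.
So O makes up 95.994/249.976 = 0.3840 of the mass, i.e. 38.40%.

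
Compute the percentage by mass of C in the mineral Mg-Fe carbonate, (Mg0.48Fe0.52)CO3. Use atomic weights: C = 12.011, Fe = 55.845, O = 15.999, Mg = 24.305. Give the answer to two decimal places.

Molar mass of (Mg0.48Fe0.52)CO3: 0.48×24.305 + 0.52×55.845 + 1×12.011 + 3×15.999 = 100.714 g/mol.
Mass of C per formula unit: 1 × 12.011 = 12.011 g.
Weight fraction C = 12.011 / 100.714 = 0.1193.

11.93 wt%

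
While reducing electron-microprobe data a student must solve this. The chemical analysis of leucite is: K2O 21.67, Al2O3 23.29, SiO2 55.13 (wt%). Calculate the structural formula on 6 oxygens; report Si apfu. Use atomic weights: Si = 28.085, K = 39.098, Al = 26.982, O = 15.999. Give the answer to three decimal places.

K2O (M=94.195): mol = 0.23005; K = 0.46010, O = 0.23005.
Al2O3 (M=101.961): mol = 0.22842; Al = 0.45684, O = 0.68526.
SiO2 (M=60.083): mol = 0.91756; Si = 0.91756, O = 1.83512.
ΣO = 2.75043; factor = 6/ΣO = 2.18148.
Si apfu = 0.91756 × 2.18148 = 2.002.

2.002 Si apfu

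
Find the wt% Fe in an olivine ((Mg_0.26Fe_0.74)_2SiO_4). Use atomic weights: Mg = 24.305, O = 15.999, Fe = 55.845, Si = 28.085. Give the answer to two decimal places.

Formula mass = 0.52×24.305 + 1.48×55.845 + 1×28.085 + 4×15.999 = 187.370 g/mol, of which 82.651 g is Fe.
So Fe makes up 82.651/187.370 = 0.4411 of the mass, i.e. 44.11%.

44.11 wt%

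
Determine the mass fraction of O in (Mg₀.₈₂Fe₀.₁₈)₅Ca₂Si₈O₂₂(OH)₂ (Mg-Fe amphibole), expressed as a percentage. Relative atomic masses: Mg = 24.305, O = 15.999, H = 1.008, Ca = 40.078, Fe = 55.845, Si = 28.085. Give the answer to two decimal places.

Formula mass = 4.10·24.305 + 0.90·55.845 + 2·40.078 + 8·28.085 + 24·15.999 + 2·1.008 = 840.739 g/mol, of which 383.976 g is O.
So O makes up 383.976/840.739 = 0.4567 of the mass, i.e. 45.67%.

45.67 mass %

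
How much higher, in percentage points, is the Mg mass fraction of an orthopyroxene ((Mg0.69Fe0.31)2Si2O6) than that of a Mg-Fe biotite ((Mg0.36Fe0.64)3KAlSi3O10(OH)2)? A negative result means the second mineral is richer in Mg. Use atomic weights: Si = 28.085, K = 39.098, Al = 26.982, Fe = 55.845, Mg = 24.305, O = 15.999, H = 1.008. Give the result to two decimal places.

Mg in (Mg0.69Fe0.31)2Si2O6: molar mass 220.329 g/mol; 1.38×24.305 = 33.541 g → 15.22 wt%.
Mg in (Mg0.36Fe0.64)3KAlSi3O10(OH)2: molar mass 477.811 g/mol; 1.08×24.305 = 26.249 g → 5.49 wt%.
Difference = 15.22 − 5.49 = 9.73 percentage points.

9.73 percentage points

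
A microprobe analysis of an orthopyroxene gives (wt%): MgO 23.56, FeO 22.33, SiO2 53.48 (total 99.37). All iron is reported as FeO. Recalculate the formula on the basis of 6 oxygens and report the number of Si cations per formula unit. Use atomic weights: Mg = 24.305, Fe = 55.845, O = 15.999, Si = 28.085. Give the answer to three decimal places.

1.996 Si apfu

MgO (M=40.304): mol = 0.58456; Mg = 0.58456, O = 0.58456.
FeO (M=71.844): mol = 0.31081; Fe = 0.31081, O = 0.31081.
SiO2 (M=60.083): mol = 0.89010; Si = 0.89010, O = 1.78020.
ΣO = 2.67557; factor = 6/ΣO = 2.24251.
Si apfu = 0.89010 × 2.24251 = 1.996.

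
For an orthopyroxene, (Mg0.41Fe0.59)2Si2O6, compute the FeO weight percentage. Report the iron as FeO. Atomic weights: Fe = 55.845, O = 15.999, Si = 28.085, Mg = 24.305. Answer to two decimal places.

Molar mass of (Mg0.41Fe0.59)2Si2O6 = 0.82·24.305 + 1.18·55.845 + 2·28.085 + 6·15.999 = 237.991 g/mol.
Each formula unit contains 1.18 Fe, equivalent to 1.18/1 = 1.1800 mol FeO.
M(FeO) = 1×55.845 + 1×15.999 = 71.844 g/mol.
Mass of FeO per formula unit = 1.1800 × 71.844 = 84.776 g.
FeO wt% = 84.776 / 237.991 × 100 = 35.62%.

35.62 wt%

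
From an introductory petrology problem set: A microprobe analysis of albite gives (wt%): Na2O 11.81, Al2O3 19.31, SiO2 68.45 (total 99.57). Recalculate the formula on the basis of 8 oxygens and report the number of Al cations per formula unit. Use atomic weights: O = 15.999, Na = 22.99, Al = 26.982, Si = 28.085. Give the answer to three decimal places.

11.81 wt% Na2O ÷ 61.979 g/mol = 0.19055 mol, giving 0.38110 Na and 0.19055 O.
19.31 wt% Al2O3 ÷ 101.961 g/mol = 0.18939 mol, giving 0.37878 Al and 0.56817 O.
68.45 wt% SiO2 ÷ 60.083 g/mol = 1.13926 mol, giving 1.13926 Si and 2.27852 O.
Oxygen sums to 3.03724; scaling by 8/3.03724 = 2.63397 puts the formula on 8 O.
Al: 0.37878 × 2.63397 = 0.998 atoms per formula unit.

0.998 Al apfu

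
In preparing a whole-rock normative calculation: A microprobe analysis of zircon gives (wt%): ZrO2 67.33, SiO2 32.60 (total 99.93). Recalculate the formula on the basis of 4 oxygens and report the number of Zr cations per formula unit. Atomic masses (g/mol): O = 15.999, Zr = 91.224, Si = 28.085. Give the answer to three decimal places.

1.004 Zr apfu

ZrO2 (M=123.222): mol = 0.54641; Zr = 0.54641, O = 1.09282.
SiO2 (M=60.083): mol = 0.54258; Si = 0.54258, O = 1.08516.
ΣO = 2.17798; factor = 4/ΣO = 1.83656.
Zr apfu = 0.54641 × 1.83656 = 1.004.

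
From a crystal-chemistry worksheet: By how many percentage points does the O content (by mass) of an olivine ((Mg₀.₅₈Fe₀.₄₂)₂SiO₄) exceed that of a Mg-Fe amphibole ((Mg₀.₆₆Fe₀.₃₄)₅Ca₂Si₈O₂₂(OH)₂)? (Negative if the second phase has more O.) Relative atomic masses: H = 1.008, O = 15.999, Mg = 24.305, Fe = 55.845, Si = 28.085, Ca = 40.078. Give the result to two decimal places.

-6.06 percentage points

M((Mg₀.₅₈Fe₀.₄₂)₂SiO₄) = 167.185 g/mol, so wt% O = 63.996/167.185 × 100 = 38.28%.
M((Mg₀.₆₆Fe₀.₃₄)₅Ca₂Si₈O₂₂(OH)₂) = 865.971 g/mol, so wt% O = 383.976/865.971 × 100 = 44.34%.
38.28 − 44.34 = -6.06 pp.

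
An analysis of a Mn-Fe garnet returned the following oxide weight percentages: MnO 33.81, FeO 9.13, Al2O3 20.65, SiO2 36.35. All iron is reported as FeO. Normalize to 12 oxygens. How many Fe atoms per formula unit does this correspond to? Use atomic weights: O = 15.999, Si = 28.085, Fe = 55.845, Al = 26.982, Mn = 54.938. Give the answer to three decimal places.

MnO (M=70.937): mol = 0.47662; Mn = 0.47662, O = 0.47662.
FeO (M=71.844): mol = 0.12708; Fe = 0.12708, O = 0.12708.
Al2O3 (M=101.961): mol = 0.20253; Al = 0.40506, O = 0.60759.
SiO2 (M=60.083): mol = 0.60500; Si = 0.60500, O = 1.21000.
ΣO = 2.42129; factor = 12/ΣO = 4.95604.
Fe apfu = 0.12708 × 4.95604 = 0.630.

0.630 Fe apfu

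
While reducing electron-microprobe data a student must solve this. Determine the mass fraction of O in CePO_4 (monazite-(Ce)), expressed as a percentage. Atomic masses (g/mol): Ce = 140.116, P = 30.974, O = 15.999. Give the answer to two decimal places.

27.22 mass %

Molar mass of CePO_4: 1·140.116 + 1·30.974 + 4·15.999 = 235.086 g/mol.
Mass of O per formula unit: 4 × 15.999 = 63.996 g.
Weight fraction O = 63.996 / 235.086 = 0.2722.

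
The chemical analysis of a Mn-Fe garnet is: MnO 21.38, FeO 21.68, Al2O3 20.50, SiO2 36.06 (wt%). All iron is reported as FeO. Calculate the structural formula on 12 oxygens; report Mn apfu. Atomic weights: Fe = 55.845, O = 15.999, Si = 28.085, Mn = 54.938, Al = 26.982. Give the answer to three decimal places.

21.38 wt% MnO ÷ 70.937 g/mol = 0.30139 mol, giving 0.30139 Mn and 0.30139 O.
21.68 wt% FeO ÷ 71.844 g/mol = 0.30176 mol, giving 0.30176 Fe and 0.30176 O.
20.50 wt% Al2O3 ÷ 101.961 g/mol = 0.20106 mol, giving 0.40212 Al and 0.60318 O.
36.06 wt% SiO2 ÷ 60.083 g/mol = 0.60017 mol, giving 0.60017 Si and 1.20034 O.
Oxygen sums to 2.40667; scaling by 12/2.40667 = 4.98614 puts the formula on 12 O.
Mn: 0.30139 × 4.98614 = 1.503 atoms per formula unit.

1.503 Mn apfu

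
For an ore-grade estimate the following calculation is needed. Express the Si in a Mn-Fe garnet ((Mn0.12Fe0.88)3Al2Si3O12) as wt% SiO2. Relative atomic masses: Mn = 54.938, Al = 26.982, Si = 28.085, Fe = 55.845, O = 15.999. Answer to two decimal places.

Formula mass = 497.415 g/mol.
3 Si → 3.0000 mol SiO2 per formula unit; M(SiO2) = 60.083, so SiO2 mass = 180.249 g.
180.249/497.415 × 100 = 36.24 wt%.

36.24 wt%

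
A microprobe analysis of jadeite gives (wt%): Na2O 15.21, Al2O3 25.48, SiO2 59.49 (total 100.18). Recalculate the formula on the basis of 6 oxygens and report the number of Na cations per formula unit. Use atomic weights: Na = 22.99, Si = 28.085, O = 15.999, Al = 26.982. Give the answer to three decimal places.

0.990 Na apfu

15.21 wt% Na2O ÷ 61.979 g/mol = 0.24541 mol, giving 0.49082 Na and 0.24541 O.
25.48 wt% Al2O3 ÷ 101.961 g/mol = 0.24990 mol, giving 0.49980 Al and 0.74970 O.
59.49 wt% SiO2 ÷ 60.083 g/mol = 0.99013 mol, giving 0.99013 Si and 1.98026 O.
Oxygen sums to 2.97537; scaling by 6/2.97537 = 2.01656 puts the formula on 6 O.
Na: 0.49082 × 2.01656 = 0.990 atoms per formula unit.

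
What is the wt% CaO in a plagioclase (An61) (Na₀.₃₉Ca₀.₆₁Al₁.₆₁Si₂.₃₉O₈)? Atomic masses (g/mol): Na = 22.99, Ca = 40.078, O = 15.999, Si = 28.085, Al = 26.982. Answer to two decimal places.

Formula mass = 271.970 g/mol.
0.61 Ca → 0.6100 mol CaO per formula unit; M(CaO) = 56.077, so CaO mass = 34.207 g.
34.207/271.970 × 100 = 12.58 wt%.

12.58 wt%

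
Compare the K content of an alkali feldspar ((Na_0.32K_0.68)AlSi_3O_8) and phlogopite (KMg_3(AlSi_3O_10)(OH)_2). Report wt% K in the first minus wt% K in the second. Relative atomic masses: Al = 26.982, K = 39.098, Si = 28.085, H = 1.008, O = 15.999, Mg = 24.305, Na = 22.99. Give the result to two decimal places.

0.36 percentage points

M((Na_0.32K_0.68)AlSi_3O_8) = 273.172 g/mol, so wt% K = 26.587/273.172 × 100 = 9.73%.
M(KMg_3(AlSi_3O_10)(OH)_2) = 417.254 g/mol, so wt% K = 39.098/417.254 × 100 = 9.37%.
9.73 − 9.37 = 0.36 pp.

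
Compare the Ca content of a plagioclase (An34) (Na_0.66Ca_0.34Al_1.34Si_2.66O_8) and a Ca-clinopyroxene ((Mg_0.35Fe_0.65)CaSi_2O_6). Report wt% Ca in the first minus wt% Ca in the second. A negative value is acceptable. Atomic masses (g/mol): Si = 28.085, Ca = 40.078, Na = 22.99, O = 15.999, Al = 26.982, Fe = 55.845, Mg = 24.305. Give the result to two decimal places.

-11.82 percentage points

Ca in Na_0.66Ca_0.34Al_1.34Si_2.66O_8: molar mass 267.654 g/mol; 0.34×40.078 = 13.627 g → 5.09 wt%.
Ca in (Mg_0.35Fe_0.65)CaSi_2O_6: molar mass 237.048 g/mol; 1×40.078 = 40.078 g → 16.91 wt%.
Difference = 5.09 − 16.91 = -11.82 percentage points.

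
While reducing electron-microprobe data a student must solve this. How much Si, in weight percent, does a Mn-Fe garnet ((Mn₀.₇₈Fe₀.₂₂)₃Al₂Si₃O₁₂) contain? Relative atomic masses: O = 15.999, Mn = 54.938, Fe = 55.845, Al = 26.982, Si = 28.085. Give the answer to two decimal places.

17.00 weight percent

Formula mass = 2.34*54.938 + 0.66*55.845 + 2*26.982 + 3*28.085 + 12*15.999 = 495.620 g/mol, of which 84.255 g is Si.
So Si makes up 84.255/495.620 = 0.1700 of the mass, i.e. 17.00%.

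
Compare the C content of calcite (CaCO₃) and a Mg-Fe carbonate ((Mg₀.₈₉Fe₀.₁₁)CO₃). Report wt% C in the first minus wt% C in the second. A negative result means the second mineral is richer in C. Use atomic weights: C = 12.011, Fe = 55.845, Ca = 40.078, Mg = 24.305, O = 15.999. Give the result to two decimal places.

First mineral: 12.011 g C in 100.086 g formula = 12.00 wt% C.
Second mineral: 12.011 g C in 87.782 g formula = 13.68 wt% C.
12.00% − 13.68% gives a difference of -1.68 percentage points.

-1.68 percentage points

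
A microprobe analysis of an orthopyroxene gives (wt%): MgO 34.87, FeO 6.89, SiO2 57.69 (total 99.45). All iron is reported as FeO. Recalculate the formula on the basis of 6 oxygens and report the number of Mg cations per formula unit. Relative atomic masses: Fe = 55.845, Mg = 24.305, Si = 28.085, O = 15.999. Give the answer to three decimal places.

1.802 Mg apfu

MgO (M=40.304): mol = 0.86517; Mg = 0.86517, O = 0.86517.
FeO (M=71.844): mol = 0.09590; Fe = 0.09590, O = 0.09590.
SiO2 (M=60.083): mol = 0.96017; Si = 0.96017, O = 1.92034.
ΣO = 2.88141; factor = 6/ΣO = 2.08231.
Mg apfu = 0.86517 × 2.08231 = 1.802.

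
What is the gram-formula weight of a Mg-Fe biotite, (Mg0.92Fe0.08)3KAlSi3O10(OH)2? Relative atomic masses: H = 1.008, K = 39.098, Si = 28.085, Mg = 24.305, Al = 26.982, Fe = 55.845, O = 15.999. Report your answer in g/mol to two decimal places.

M = 2.76×24.305 + 0.24×55.845 + 1×39.098 + 1×26.982 + 3×28.085 + 12×15.999 + 2×1.008

424.82 g/mol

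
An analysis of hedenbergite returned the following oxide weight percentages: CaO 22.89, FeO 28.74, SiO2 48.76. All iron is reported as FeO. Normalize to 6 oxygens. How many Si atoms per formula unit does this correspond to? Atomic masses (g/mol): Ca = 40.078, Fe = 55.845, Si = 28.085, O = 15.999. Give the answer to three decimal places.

2.003 Si apfu

CaO: 22.89/56.077 = 0.40819 mol → 0.40819 mol Ca, 0.40819 mol O.
FeO: 28.74/71.844 = 0.40003 mol → 0.40003 mol Fe, 0.40003 mol O.
SiO2: 48.76/60.083 = 0.81154 mol → 0.81154 mol Si, 1.62308 mol O.
Total oxygen = 2.43130 mol. Normalization factor = 6/2.43130 = 2.46782.
Si per 6 O = 0.81154 × 2.46782 = 2.003.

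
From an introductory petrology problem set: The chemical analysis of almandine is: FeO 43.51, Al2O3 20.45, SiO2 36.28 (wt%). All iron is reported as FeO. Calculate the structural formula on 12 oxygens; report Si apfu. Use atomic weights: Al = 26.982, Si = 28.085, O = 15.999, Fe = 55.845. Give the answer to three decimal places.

3.000 Si apfu

FeO (M=71.844): mol = 0.60562; Fe = 0.60562, O = 0.60562.
Al2O3 (M=101.961): mol = 0.20057; Al = 0.40114, O = 0.60171.
SiO2 (M=60.083): mol = 0.60383; Si = 0.60383, O = 1.20766.
ΣO = 2.41499; factor = 12/ΣO = 4.96896.
Si apfu = 0.60383 × 4.96896 = 3.000.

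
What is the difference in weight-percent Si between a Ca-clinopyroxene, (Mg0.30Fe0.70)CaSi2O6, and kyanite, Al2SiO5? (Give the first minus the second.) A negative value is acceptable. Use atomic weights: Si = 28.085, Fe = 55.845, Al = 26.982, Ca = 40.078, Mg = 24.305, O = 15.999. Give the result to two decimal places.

6.21 percentage points

M((Mg0.30Fe0.70)CaSi2O6) = 238.625 g/mol, so wt% Si = 56.170/238.625 × 100 = 23.54%.
M(Al2SiO5) = 162.044 g/mol, so wt% Si = 28.085/162.044 × 100 = 17.33%.
23.54 − 17.33 = 6.21 pp.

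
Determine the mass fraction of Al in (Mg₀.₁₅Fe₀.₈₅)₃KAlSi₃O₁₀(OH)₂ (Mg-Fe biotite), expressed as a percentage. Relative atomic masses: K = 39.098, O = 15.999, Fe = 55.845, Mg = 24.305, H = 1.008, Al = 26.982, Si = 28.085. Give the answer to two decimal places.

5.42 wt%

Molar mass of (Mg₀.₁₅Fe₀.₈₅)₃KAlSi₃O₁₀(OH)₂: 0.45*24.305 + 2.55*55.845 + 1*39.098 + 1*26.982 + 3*28.085 + 12*15.999 + 2*1.008 = 497.681 g/mol.
Mass of Al per formula unit: 1 × 26.982 = 26.982 g.
Weight fraction Al = 26.982 / 497.681 = 0.0542.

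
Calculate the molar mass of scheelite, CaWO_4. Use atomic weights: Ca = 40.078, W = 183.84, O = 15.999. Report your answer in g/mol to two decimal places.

287.91 g/mol

The formula mass is the sum 1*40.078 + 1*183.84 + 4*15.999.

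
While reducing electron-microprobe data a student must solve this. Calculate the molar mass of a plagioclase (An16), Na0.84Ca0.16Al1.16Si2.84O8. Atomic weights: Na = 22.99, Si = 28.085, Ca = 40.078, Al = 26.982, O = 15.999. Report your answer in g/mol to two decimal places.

M = 0.84×22.99 + 0.16×40.078 + 1.16×26.982 + 2.84×28.085 + 8×15.999

264.78 g/mol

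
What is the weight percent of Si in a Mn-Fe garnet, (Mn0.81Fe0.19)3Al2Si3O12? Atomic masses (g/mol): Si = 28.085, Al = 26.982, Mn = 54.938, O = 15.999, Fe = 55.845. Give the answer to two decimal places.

Formula mass = 2.43·54.938 + 0.57·55.845 + 2·26.982 + 3·28.085 + 12·15.999 = 495.538 g/mol, of which 84.255 g is Si.
So Si makes up 84.255/495.538 = 0.1700 of the mass, i.e. 17.00%.

17.00 weight percent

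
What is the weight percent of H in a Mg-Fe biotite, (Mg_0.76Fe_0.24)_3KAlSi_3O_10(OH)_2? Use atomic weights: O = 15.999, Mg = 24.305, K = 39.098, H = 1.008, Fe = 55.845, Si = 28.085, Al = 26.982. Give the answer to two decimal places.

Molar mass of (Mg_0.76Fe_0.24)_3KAlSi_3O_10(OH)_2: 2.28*24.305 + 0.72*55.845 + 1*39.098 + 1*26.982 + 3*28.085 + 12*15.999 + 2*1.008 = 439.963 g/mol.
Mass of H per formula unit: 2 × 1.008 = 2.016 g.
Weight fraction H = 2.016 / 439.963 = 0.0046.

0.46 mass %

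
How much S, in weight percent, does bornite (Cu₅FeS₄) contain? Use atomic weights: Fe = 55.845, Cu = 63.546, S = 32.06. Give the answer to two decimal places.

Molar mass of Cu₅FeS₄: 5*63.546 + 1*55.845 + 4*32.06 = 501.815 g/mol.
Mass of S per formula unit: 4 × 32.06 = 128.240 g.
Weight fraction S = 128.240 / 501.815 = 0.2556.

25.56 weight percent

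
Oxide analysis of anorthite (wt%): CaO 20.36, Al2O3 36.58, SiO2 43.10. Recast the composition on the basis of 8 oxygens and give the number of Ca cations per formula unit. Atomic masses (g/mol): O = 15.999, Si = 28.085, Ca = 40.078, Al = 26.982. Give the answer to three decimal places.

CaO (M=56.077): mol = 0.36307; Ca = 0.36307, O = 0.36307.
Al2O3 (M=101.961): mol = 0.35876; Al = 0.71752, O = 1.07628.
SiO2 (M=60.083): mol = 0.71734; Si = 0.71734, O = 1.43468.
ΣO = 2.87403; factor = 8/ΣO = 2.78355.
Ca apfu = 0.36307 × 2.78355 = 1.011.

1.011 Ca apfu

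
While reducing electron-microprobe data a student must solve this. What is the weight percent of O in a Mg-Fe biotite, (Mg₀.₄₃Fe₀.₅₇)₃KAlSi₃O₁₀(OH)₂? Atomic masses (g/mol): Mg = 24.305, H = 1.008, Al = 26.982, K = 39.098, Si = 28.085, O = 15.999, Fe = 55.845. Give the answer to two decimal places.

40.75 mass %

M((Mg₀.₄₃Fe₀.₅₇)₃KAlSi₃O₁₀(OH)₂) = 471.187 g/mol.
O contributes 12 × 15.999 = 191.988 g per mole.
191.988/471.187 = 0.4075 → 40.75%.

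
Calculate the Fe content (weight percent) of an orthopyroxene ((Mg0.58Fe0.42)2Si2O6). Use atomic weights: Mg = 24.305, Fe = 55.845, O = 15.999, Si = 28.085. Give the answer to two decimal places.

Molar mass of (Mg0.58Fe0.42)2Si2O6: 1.16×24.305 + 0.84×55.845 + 2×28.085 + 6×15.999 = 227.268 g/mol.
Mass of Fe per formula unit: 0.84 × 55.845 = 46.910 g.
Weight fraction Fe = 46.910 / 227.268 = 0.2064.

20.64 weight percent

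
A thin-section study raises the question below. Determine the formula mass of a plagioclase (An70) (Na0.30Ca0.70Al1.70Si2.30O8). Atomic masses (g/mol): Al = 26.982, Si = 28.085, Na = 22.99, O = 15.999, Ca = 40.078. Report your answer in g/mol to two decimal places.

273.41 g/mol

M = 0.30(22.99) + 0.70(40.078) + 1.70(26.982) + 2.30(28.085) + 8(15.999)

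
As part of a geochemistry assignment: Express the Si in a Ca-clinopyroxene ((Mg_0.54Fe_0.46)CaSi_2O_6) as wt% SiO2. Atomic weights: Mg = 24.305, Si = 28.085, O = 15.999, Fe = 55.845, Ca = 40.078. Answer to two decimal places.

M((Mg_0.54Fe_0.46)CaSi_2O_6) = 231.055 g/mol; M(SiO2) = 60.083 g/mol.
Moles SiO2 per formula unit = 2 Si ÷ 1 = 2.0000.
SiO2 fraction = (2.0000 × 60.083) / 231.055 = 120.166/231.055 = 0.5201.

52.01 wt%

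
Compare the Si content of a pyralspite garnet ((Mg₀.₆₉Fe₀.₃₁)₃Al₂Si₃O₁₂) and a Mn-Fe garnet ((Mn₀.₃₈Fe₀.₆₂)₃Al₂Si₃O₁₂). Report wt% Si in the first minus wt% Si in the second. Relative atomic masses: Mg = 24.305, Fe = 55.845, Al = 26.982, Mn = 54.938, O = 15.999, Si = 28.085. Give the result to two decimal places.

2.52 percentage points

First mineral: 84.255 g Si in 432.454 g formula = 19.48 wt% Si.
Second mineral: 84.255 g Si in 496.708 g formula = 16.96 wt% Si.
19.48% − 16.96% gives a difference of 2.52 percentage points.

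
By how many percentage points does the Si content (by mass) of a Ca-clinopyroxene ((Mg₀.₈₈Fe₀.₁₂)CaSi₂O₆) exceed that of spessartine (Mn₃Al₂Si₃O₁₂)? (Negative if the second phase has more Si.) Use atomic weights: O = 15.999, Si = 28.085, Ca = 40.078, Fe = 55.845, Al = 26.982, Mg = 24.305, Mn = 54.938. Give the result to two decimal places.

8.47 percentage points

Si in (Mg₀.₈₈Fe₀.₁₂)CaSi₂O₆: molar mass 220.332 g/mol; 2×28.085 = 56.170 g → 25.49 wt%.
Si in Mn₃Al₂Si₃O₁₂: molar mass 495.021 g/mol; 3×28.085 = 84.255 g → 17.02 wt%.
Difference = 25.49 − 17.02 = 8.47 percentage points.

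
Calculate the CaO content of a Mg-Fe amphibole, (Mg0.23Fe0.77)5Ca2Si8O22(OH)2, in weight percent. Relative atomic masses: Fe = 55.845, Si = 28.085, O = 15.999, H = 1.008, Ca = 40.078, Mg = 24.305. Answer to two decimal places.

12.01 wt%

M((Mg0.23Fe0.77)5Ca2Si8O22(OH)2) = 933.782 g/mol; M(CaO) = 56.077 g/mol.
Moles CaO per formula unit = 2 Ca ÷ 1 = 2.0000.
CaO fraction = (2.0000 × 56.077) / 933.782 = 112.154/933.782 = 0.1201.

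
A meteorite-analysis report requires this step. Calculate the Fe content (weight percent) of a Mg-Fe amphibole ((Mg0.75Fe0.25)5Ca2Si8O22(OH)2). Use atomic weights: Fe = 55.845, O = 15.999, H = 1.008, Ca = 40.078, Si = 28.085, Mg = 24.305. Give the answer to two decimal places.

Formula mass = 3.75×24.305 + 1.25×55.845 + 2×40.078 + 8×28.085 + 24×15.999 + 2×1.008 = 851.778 g/mol, of which 69.806 g is Fe.
So Fe makes up 69.806/851.778 = 0.0820 of the mass, i.e. 8.20%.

8.20 weight percent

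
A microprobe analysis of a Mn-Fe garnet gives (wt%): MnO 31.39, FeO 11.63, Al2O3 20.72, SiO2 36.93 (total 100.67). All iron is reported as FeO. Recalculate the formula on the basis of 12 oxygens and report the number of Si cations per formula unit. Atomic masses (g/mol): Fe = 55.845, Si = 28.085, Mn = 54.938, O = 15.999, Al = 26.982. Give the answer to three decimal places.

MnO (M=70.937): mol = 0.44251; Mn = 0.44251, O = 0.44251.
FeO (M=71.844): mol = 0.16188; Fe = 0.16188, O = 0.16188.
Al2O3 (M=101.961): mol = 0.20321; Al = 0.40642, O = 0.60963.
SiO2 (M=60.083): mol = 0.61465; Si = 0.61465, O = 1.22930.
ΣO = 2.44332; factor = 12/ΣO = 4.91135.
Si apfu = 0.61465 × 4.91135 = 3.019.

3.019 Si apfu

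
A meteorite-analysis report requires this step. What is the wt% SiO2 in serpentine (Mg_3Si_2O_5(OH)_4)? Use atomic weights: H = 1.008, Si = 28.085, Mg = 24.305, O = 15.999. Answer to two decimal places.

Molar mass of Mg_3Si_2O_5(OH)_4 = 3·24.305 + 2·28.085 + 9·15.999 + 4·1.008 = 277.108 g/mol.
Each formula unit contains 2 Si, equivalent to 2/1 = 2.0000 mol SiO2.
M(SiO2) = 1×28.085 + 2×15.999 = 60.083 g/mol.
Mass of SiO2 per formula unit = 2.0000 × 60.083 = 120.166 g.
SiO2 wt% = 120.166 / 277.108 × 100 = 43.36%.

43.36 wt%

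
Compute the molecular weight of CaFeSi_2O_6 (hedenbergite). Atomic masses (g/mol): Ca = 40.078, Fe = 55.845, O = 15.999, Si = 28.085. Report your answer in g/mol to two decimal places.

M = 1(40.078) + 1(55.845) + 2(28.085) + 6(15.999)

248.09 g/mol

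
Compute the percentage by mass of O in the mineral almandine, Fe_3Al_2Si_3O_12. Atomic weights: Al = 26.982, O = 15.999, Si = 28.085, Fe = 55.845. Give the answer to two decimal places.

Molar mass of Fe_3Al_2Si_3O_12: 3*55.845 + 2*26.982 + 3*28.085 + 12*15.999 = 497.742 g/mol.
Mass of O per formula unit: 12 × 15.999 = 191.988 g.
Weight fraction O = 191.988 / 497.742 = 0.3857.

38.57 weight percent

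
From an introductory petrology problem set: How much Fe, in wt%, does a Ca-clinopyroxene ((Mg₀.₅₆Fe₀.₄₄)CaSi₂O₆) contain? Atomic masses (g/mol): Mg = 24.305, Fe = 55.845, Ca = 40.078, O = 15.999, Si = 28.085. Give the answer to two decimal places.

M((Mg₀.₅₆Fe₀.₄₄)CaSi₂O₆) = 230.425 g/mol.
Fe contributes 0.44 × 55.845 = 24.572 g per mole.
24.572/230.425 = 0.1066 → 10.66%.

10.66 wt%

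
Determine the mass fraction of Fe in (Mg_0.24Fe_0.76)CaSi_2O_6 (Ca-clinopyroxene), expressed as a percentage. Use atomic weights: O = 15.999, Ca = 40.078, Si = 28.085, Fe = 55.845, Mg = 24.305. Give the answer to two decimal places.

Molar mass of (Mg_0.24Fe_0.76)CaSi_2O_6: 0.24*24.305 + 0.76*55.845 + 1*40.078 + 2*28.085 + 6*15.999 = 240.517 g/mol.
Mass of Fe per formula unit: 0.76 × 55.845 = 42.442 g.
Weight fraction Fe = 42.442 / 240.517 = 0.1765.

17.65 mass %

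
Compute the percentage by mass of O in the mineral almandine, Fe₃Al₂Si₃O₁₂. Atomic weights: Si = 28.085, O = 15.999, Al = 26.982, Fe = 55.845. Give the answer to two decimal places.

38.57 weight percent

Molar mass of Fe₃Al₂Si₃O₁₂: 3×55.845 + 2×26.982 + 3×28.085 + 12×15.999 = 497.742 g/mol.
Mass of O per formula unit: 12 × 15.999 = 191.988 g.
Weight fraction O = 191.988 / 497.742 = 0.3857.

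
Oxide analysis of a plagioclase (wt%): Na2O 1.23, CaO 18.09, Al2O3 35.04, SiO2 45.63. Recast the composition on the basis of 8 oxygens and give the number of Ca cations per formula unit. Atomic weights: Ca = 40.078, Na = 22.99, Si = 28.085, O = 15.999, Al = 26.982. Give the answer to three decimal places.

Na2O (M=61.979): mol = 0.01985; Na = 0.03970, O = 0.01985.
CaO (M=56.077): mol = 0.32259; Ca = 0.32259, O = 0.32259.
Al2O3 (M=101.961): mol = 0.34366; Al = 0.68732, O = 1.03098.
SiO2 (M=60.083): mol = 0.75945; Si = 0.75945, O = 1.51890.
ΣO = 2.89232; factor = 8/ΣO = 2.76595.
Ca apfu = 0.32259 × 2.76595 = 0.892.

0.892 Ca apfu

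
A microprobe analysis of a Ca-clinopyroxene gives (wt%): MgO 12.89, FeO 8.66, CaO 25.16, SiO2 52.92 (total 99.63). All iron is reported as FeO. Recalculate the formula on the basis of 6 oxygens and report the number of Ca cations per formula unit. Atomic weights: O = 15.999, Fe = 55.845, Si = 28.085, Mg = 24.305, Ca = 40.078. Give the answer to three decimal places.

MgO (M=40.304): mol = 0.31982; Mg = 0.31982, O = 0.31982.
FeO (M=71.844): mol = 0.12054; Fe = 0.12054, O = 0.12054.
CaO (M=56.077): mol = 0.44867; Ca = 0.44867, O = 0.44867.
SiO2 (M=60.083): mol = 0.88078; Si = 0.88078, O = 1.76156.
ΣO = 2.65059; factor = 6/ΣO = 2.26365.
Ca apfu = 0.44867 × 2.26365 = 1.016.

1.016 Ca apfu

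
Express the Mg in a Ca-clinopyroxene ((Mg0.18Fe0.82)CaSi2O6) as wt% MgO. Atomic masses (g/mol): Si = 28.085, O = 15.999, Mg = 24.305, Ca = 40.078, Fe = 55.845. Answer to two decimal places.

2.99 wt%

M((Mg0.18Fe0.82)CaSi2O6) = 242.410 g/mol; M(MgO) = 40.304 g/mol.
Moles MgO per formula unit = 0.18 Mg ÷ 1 = 0.1800.
MgO fraction = (0.1800 × 40.304) / 242.410 = 7.255/242.410 = 0.0299.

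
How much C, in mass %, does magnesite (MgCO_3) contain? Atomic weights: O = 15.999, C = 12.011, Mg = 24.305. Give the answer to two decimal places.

M(MgCO_3) = 84.313 g/mol.
C contributes 1 × 12.011 = 12.011 g per mole.
12.011/84.313 = 0.1425 → 14.25%.

14.25 mass %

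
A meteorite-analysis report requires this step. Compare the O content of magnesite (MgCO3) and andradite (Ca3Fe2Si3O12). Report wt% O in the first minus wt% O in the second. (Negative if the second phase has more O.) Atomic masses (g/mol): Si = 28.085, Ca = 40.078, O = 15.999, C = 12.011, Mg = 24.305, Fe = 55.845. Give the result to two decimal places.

O in MgCO3: molar mass 84.313 g/mol; 3×15.999 = 47.997 g → 56.93 wt%.
O in Ca3Fe2Si3O12: molar mass 508.167 g/mol; 12×15.999 = 191.988 g → 37.78 wt%.
Difference = 56.93 − 37.78 = 19.15 percentage points.

19.15 percentage points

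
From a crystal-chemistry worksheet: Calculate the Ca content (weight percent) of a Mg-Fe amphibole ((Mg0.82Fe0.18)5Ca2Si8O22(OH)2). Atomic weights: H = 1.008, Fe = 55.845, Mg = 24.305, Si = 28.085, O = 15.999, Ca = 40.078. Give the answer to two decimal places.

M((Mg0.82Fe0.18)5Ca2Si8O22(OH)2) = 840.739 g/mol.
Ca contributes 2 × 40.078 = 80.156 g per mole.
80.156/840.739 = 0.0953 → 9.53%.

9.53 weight percent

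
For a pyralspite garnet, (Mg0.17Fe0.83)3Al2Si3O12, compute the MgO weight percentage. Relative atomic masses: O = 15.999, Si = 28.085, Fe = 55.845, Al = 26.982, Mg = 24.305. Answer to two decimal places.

Molar mass of (Mg0.17Fe0.83)3Al2Si3O12 = 0.51×24.305 + 2.49×55.845 + 2×26.982 + 3×28.085 + 12×15.999 = 481.657 g/mol.
Each formula unit contains 0.51 Mg, equivalent to 0.51/1 = 0.5100 mol MgO.
M(MgO) = 1×24.305 + 1×15.999 = 40.304 g/mol.
Mass of MgO per formula unit = 0.5100 × 40.304 = 20.555 g.
MgO wt% = 20.555 / 481.657 × 100 = 4.27%.

4.27 wt%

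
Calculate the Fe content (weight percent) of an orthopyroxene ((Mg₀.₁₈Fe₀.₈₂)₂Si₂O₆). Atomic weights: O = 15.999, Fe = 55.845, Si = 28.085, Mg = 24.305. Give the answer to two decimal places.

Formula mass = 0.36·24.305 + 1.64·55.845 + 2·28.085 + 6·15.999 = 252.500 g/mol, of which 91.586 g is Fe.
So Fe makes up 91.586/252.500 = 0.3627 of the mass, i.e. 36.27%.

36.27 weight percent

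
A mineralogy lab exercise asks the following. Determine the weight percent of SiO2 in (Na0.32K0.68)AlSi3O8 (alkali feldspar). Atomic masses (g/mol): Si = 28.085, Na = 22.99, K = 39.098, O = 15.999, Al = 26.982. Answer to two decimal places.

M((Na0.32K0.68)AlSi3O8) = 273.172 g/mol; M(SiO2) = 60.083 g/mol.
Moles SiO2 per formula unit = 3 Si ÷ 1 = 3.0000.
SiO2 fraction = (3.0000 × 60.083) / 273.172 = 180.249/273.172 = 0.6598.

65.98 wt%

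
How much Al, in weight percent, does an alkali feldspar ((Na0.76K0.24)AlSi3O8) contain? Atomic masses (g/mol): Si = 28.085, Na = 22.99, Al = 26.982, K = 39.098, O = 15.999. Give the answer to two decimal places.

10.14 weight percent

M((Na0.76K0.24)AlSi3O8) = 266.085 g/mol.
Al contributes 1 × 26.982 = 26.982 g per mole.
26.982/266.085 = 0.1014 → 10.14%.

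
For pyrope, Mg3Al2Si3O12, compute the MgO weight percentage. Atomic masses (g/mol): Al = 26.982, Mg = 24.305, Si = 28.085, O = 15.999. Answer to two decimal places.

29.99 wt%

M(Mg3Al2Si3O12) = 403.122 g/mol; M(MgO) = 40.304 g/mol.
Moles MgO per formula unit = 3 Mg ÷ 1 = 3.0000.
MgO fraction = (3.0000 × 40.304) / 403.122 = 120.912/403.122 = 0.2999.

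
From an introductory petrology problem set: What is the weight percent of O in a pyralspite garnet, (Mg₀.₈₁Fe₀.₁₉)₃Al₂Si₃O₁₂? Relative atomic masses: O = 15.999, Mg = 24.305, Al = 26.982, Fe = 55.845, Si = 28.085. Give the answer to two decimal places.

45.59 mass %

Formula mass = 2.43*24.305 + 0.57*55.845 + 2*26.982 + 3*28.085 + 12*15.999 = 421.100 g/mol, of which 191.988 g is O.
So O makes up 191.988/421.100 = 0.4559 of the mass, i.e. 45.59%.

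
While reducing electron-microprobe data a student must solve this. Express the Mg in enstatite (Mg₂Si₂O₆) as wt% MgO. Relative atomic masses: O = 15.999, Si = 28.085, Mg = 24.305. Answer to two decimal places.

40.15 wt%

Formula mass = 200.774 g/mol.
2 Mg → 2.0000 mol MgO per formula unit; M(MgO) = 40.304, so MgO mass = 80.608 g.
80.608/200.774 × 100 = 40.15 wt%.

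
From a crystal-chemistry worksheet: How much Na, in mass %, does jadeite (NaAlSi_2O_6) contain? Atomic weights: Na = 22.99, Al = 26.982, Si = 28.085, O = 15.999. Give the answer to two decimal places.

Formula mass = 1×22.99 + 1×26.982 + 2×28.085 + 6×15.999 = 202.136 g/mol, of which 22.990 g is Na.
So Na makes up 22.990/202.136 = 0.1137 of the mass, i.e. 11.37%.

11.37 mass %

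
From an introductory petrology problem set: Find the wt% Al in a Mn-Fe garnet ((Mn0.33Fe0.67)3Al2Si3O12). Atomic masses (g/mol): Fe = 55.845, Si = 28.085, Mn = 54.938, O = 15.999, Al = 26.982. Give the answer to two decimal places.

Formula mass = 0.99×54.938 + 2.01×55.845 + 2×26.982 + 3×28.085 + 12×15.999 = 496.844 g/mol, of which 53.964 g is Al.
So Al makes up 53.964/496.844 = 0.1086 of the mass, i.e. 10.86%.

10.86 wt%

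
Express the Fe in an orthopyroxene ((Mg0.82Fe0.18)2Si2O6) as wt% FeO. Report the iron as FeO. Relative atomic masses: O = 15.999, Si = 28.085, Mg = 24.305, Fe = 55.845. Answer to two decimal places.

M((Mg0.82Fe0.18)2Si2O6) = 212.128 g/mol; M(FeO) = 71.844 g/mol.
Moles FeO per formula unit = 0.36 Fe ÷ 1 = 0.3600.
FeO fraction = (0.3600 × 71.844) / 212.128 = 25.864/212.128 = 0.1219.

12.19 wt%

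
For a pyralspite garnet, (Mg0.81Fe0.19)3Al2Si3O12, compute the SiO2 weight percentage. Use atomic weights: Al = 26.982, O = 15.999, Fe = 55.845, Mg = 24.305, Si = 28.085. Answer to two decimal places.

M((Mg0.81Fe0.19)3Al2Si3O12) = 421.100 g/mol; M(SiO2) = 60.083 g/mol.
Moles SiO2 per formula unit = 3 Si ÷ 1 = 3.0000.
SiO2 fraction = (3.0000 × 60.083) / 421.100 = 180.249/421.100 = 0.4280.

42.80 wt%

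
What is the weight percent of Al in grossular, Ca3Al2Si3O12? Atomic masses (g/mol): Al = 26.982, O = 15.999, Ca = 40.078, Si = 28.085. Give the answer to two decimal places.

Formula mass = 3×40.078 + 2×26.982 + 3×28.085 + 12×15.999 = 450.441 g/mol, of which 53.964 g is Al.
So Al makes up 53.964/450.441 = 0.1198 of the mass, i.e. 11.98%.

11.98 weight percent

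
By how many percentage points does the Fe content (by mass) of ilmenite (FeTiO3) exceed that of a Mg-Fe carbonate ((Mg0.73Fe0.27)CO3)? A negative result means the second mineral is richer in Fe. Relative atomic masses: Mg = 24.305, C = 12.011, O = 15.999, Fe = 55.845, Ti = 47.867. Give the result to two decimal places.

M(FeTiO3) = 151.709 g/mol, so wt% Fe = 55.845/151.709 × 100 = 36.81%.
M((Mg0.73Fe0.27)CO3) = 92.829 g/mol, so wt% Fe = 15.078/92.829 × 100 = 16.24%.
36.81 − 16.24 = 20.57 pp.

20.57 percentage points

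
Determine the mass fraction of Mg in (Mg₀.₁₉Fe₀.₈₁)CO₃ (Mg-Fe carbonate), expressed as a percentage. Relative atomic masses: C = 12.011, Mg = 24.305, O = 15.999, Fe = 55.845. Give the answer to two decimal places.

Molar mass of (Mg₀.₁₉Fe₀.₈₁)CO₃: 0.19·24.305 + 0.81·55.845 + 1·12.011 + 3·15.999 = 109.860 g/mol.
Mass of Mg per formula unit: 0.19 × 24.305 = 4.618 g.
Weight fraction Mg = 4.618 / 109.860 = 0.0420.

4.20 weight percent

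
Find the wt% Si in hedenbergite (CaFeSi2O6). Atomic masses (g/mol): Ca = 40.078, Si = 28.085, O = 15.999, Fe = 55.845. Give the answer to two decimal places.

Formula mass = 1×40.078 + 1×55.845 + 2×28.085 + 6×15.999 = 248.087 g/mol, of which 56.170 g is Si.
So Si makes up 56.170/248.087 = 0.2264 of the mass, i.e. 22.64%.

22.64 weight percent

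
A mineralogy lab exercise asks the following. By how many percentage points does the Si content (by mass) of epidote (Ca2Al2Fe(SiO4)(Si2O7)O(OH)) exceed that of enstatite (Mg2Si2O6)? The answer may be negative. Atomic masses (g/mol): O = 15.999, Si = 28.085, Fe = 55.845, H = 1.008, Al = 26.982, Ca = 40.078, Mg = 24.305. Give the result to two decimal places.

First mineral: 84.255 g Si in 483.215 g formula = 17.44 wt% Si.
Second mineral: 56.170 g Si in 200.774 g formula = 27.98 wt% Si.
17.44% − 27.98% gives a difference of -10.54 percentage points.

-10.54 percentage points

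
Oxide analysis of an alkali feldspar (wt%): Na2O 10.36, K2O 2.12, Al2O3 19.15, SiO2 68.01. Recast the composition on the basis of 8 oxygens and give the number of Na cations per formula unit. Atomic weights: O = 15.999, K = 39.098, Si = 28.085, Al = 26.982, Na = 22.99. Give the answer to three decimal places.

Na2O (M=61.979): mol = 0.16715; Na = 0.33430, O = 0.16715.
K2O (M=94.195): mol = 0.02251; K = 0.04502, O = 0.02251.
Al2O3 (M=101.961): mol = 0.18782; Al = 0.37564, O = 0.56346.
SiO2 (M=60.083): mol = 1.13193; Si = 1.13193, O = 2.26386.
ΣO = 3.01698; factor = 8/ΣO = 2.65166.
Na apfu = 0.33430 × 2.65166 = 0.886.

0.886 Na apfu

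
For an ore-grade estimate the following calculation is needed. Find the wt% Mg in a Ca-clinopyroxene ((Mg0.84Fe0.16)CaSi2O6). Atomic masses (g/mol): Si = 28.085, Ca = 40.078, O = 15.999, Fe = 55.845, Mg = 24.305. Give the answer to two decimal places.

9.21 weight percent

Molar mass of (Mg0.84Fe0.16)CaSi2O6: 0.84×24.305 + 0.16×55.845 + 1×40.078 + 2×28.085 + 6×15.999 = 221.593 g/mol.
Mass of Mg per formula unit: 0.84 × 24.305 = 20.416 g.
Weight fraction Mg = 20.416 / 221.593 = 0.0921.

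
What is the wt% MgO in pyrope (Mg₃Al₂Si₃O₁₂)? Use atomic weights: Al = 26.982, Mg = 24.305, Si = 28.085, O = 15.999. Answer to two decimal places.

29.99 wt%

Molar mass of Mg₃Al₂Si₃O₁₂ = 3×24.305 + 2×26.982 + 3×28.085 + 12×15.999 = 403.122 g/mol.
Each formula unit contains 3 Mg, equivalent to 3/1 = 3.0000 mol MgO.
M(MgO) = 1×24.305 + 1×15.999 = 40.304 g/mol.
Mass of MgO per formula unit = 3.0000 × 40.304 = 120.912 g.
MgO wt% = 120.912 / 403.122 × 100 = 29.99%.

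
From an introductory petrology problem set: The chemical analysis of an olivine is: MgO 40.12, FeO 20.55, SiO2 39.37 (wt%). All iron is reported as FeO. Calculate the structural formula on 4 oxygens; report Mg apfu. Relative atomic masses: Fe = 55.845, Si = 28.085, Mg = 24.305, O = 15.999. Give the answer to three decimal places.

1.536 Mg apfu

40.12 wt% MgO ÷ 40.304 g/mol = 0.99543 mol, giving 0.99543 Mg and 0.99543 O.
20.55 wt% FeO ÷ 71.844 g/mol = 0.28604 mol, giving 0.28604 Fe and 0.28604 O.
39.37 wt% SiO2 ÷ 60.083 g/mol = 0.65526 mol, giving 0.65526 Si and 1.31052 O.
Oxygen sums to 2.59199; scaling by 4/2.59199 = 1.54322 puts the formula on 4 O.
Mg: 0.99543 × 1.54322 = 1.536 atoms per formula unit.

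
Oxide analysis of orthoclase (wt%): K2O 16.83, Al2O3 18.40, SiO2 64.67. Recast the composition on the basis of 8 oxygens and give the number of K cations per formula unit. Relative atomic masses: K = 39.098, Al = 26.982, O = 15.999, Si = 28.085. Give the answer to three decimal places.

0.995 K apfu

K2O (M=94.195): mol = 0.17867; K = 0.35734, O = 0.17867.
Al2O3 (M=101.961): mol = 0.18046; Al = 0.36092, O = 0.54138.
SiO2 (M=60.083): mol = 1.07634; Si = 1.07634, O = 2.15268.
ΣO = 2.87273; factor = 8/ΣO = 2.78481.
K apfu = 0.35734 × 2.78481 = 0.995.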